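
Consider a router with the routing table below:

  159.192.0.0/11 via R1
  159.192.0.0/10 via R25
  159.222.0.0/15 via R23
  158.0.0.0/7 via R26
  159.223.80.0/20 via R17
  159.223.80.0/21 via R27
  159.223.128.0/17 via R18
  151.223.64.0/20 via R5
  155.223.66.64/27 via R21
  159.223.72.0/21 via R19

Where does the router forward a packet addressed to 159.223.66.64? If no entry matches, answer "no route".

R23

Routes whose prefix contains 159.223.66.64:
  158.0.0.0/7 (158.0.0.0 - 159.255.255.255) -> R26
  159.192.0.0/10 (159.192.0.0 - 159.255.255.255) -> R25
  159.192.0.0/11 (159.192.0.0 - 159.223.255.255) -> R1
  159.222.0.0/15 (159.222.0.0 - 159.223.255.255) -> R23
More-specific entries that do NOT match:
  155.223.66.64/27 (155.223.66.64 - 155.223.66.95) does not contain 159.223.66.64
  159.223.80.0/21 (159.223.80.0 - 159.223.87.255) does not contain 159.223.66.64
  159.223.72.0/21 (159.223.72.0 - 159.223.79.255) does not contain 159.223.66.64
  159.223.80.0/20 (159.223.80.0 - 159.223.95.255) does not contain 159.223.66.64
  151.223.64.0/20 (151.223.64.0 - 151.223.79.255) does not contain 159.223.66.64
  159.223.128.0/17 (159.223.128.0 - 159.223.255.255) does not contain 159.223.66.64
Longest matching prefix is /15 -> next hop R23.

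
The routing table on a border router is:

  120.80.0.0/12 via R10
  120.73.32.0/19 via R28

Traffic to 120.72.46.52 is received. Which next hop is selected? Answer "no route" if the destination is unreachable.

No entry's prefix contains 120.72.46.52; there is no default route.

no route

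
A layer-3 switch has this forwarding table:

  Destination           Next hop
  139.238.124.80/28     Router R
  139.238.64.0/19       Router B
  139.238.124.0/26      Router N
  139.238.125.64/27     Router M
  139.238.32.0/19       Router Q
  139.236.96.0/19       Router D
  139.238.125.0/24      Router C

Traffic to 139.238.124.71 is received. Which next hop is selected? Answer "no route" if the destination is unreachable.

No entry's prefix contains 139.238.124.71; there is no default route.

no route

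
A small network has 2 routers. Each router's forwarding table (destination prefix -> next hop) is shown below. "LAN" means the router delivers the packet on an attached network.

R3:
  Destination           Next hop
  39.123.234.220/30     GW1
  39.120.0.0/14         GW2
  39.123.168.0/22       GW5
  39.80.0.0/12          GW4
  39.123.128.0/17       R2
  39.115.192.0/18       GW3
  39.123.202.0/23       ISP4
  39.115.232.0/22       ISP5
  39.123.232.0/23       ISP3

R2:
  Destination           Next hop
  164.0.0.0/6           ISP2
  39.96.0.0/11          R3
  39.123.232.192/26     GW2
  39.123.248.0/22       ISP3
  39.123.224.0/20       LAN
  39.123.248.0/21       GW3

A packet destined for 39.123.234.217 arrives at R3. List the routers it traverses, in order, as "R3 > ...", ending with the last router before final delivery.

At R3: longest match for 39.123.234.217 is 39.123.128.0/17 -> R2
At R2: longest match for 39.123.234.217 is 39.123.224.0/20 -> LAN

R3 > R2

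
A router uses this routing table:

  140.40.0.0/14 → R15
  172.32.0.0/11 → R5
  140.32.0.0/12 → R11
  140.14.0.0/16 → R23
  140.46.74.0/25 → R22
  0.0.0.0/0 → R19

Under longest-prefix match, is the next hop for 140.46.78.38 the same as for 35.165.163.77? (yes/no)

140.46.78.38: longest match 140.32.0.0/12 -> R11
35.165.163.77: longest match 0.0.0.0/0 -> R19

no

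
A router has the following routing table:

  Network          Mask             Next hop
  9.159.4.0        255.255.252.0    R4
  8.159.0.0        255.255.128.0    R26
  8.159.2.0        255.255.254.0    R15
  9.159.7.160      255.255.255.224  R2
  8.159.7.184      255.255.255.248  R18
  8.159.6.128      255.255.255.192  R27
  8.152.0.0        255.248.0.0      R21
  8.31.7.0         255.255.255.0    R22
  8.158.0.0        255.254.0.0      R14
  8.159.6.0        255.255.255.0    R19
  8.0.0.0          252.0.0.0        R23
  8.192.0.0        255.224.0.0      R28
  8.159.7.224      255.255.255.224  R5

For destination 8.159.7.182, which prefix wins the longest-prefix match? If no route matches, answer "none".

8.159.0.0/17

Entries matching 8.159.7.182:
  8.0.0.0/6 (8.0.0.0 - 11.255.255.255)
  8.152.0.0/13 (8.152.0.0 - 8.159.255.255)
  8.158.0.0/15 (8.158.0.0 - 8.159.255.255)
  8.159.0.0/17 (8.159.0.0 - 8.159.127.255)
Most specific is 8.159.0.0/17.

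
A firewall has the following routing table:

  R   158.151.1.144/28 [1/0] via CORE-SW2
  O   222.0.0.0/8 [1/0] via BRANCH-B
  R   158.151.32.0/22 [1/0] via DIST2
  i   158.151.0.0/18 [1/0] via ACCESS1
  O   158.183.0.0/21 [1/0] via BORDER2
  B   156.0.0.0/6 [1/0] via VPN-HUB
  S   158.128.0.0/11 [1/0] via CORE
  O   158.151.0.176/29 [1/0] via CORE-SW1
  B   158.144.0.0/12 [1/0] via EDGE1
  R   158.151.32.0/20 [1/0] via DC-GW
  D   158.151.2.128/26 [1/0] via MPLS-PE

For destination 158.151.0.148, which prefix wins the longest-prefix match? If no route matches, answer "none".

158.151.0.0/18

Entries matching 158.151.0.148:
  156.0.0.0/6 (156.0.0.0 - 159.255.255.255)
  158.128.0.0/11 (158.128.0.0 - 158.159.255.255)
  158.144.0.0/12 (158.144.0.0 - 158.159.255.255)
  158.151.0.0/18 (158.151.0.0 - 158.151.63.255)
Most specific is 158.151.0.0/18.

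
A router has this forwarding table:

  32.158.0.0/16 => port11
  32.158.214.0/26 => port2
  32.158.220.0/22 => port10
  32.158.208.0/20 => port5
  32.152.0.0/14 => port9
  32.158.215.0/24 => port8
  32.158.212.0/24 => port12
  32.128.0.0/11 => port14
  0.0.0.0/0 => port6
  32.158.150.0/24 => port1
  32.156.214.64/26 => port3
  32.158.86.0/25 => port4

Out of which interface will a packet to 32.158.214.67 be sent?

Routes whose prefix contains 32.158.214.67:
  0.0.0.0/0 (default, matches everything) -> port6
  32.128.0.0/11 (32.128.0.0 - 32.159.255.255) -> port14
  32.158.0.0/16 (32.158.0.0 - 32.158.255.255) -> port11
  32.158.208.0/20 (32.158.208.0 - 32.158.223.255) -> port5
More-specific entries that do NOT match:
  32.158.214.0/26 (32.158.214.0 - 32.158.214.63) does not contain 32.158.214.67
  32.156.214.64/26 (32.156.214.64 - 32.156.214.127) does not contain 32.158.214.67
  32.158.86.0/25 (32.158.86.0 - 32.158.86.127) does not contain 32.158.214.67
  32.158.215.0/24 (32.158.215.0 - 32.158.215.255) does not contain 32.158.214.67
  32.158.212.0/24 (32.158.212.0 - 32.158.212.255) does not contain 32.158.214.67
  32.158.150.0/24 (32.158.150.0 - 32.158.150.255) does not contain 32.158.214.67
  32.158.220.0/22 (32.158.220.0 - 32.158.223.255) does not contain 32.158.214.67
Longest matching prefix is /20 -> interface port5.

port5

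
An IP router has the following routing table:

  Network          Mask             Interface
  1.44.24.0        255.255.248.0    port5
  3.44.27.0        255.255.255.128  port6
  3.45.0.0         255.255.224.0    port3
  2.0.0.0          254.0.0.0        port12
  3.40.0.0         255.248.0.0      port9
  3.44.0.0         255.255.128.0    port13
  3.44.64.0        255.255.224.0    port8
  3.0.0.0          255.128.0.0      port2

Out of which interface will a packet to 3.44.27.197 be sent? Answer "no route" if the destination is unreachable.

port13

Routes whose prefix contains 3.44.27.197:
  2.0.0.0/7 (2.0.0.0 - 3.255.255.255) -> port12
  3.0.0.0/9 (3.0.0.0 - 3.127.255.255) -> port2
  3.40.0.0/13 (3.40.0.0 - 3.47.255.255) -> port9
  3.44.0.0/17 (3.44.0.0 - 3.44.127.255) -> port13
More-specific entries that do NOT match:
  3.44.27.0/25 (3.44.27.0 - 3.44.27.127) does not contain 3.44.27.197
  1.44.24.0/21 (1.44.24.0 - 1.44.31.255) does not contain 3.44.27.197
  3.45.0.0/19 (3.45.0.0 - 3.45.31.255) does not contain 3.44.27.197
  3.44.64.0/19 (3.44.64.0 - 3.44.95.255) does not contain 3.44.27.197
Longest matching prefix is /17 -> interface port13.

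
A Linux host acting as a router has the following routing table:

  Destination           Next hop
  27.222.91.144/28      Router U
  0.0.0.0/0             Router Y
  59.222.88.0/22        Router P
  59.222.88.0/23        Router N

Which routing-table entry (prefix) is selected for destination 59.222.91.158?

59.222.88.0/22

Entries matching 59.222.91.158:
  0.0.0.0/0 (default, matches everything)
  59.222.88.0/22 (59.222.88.0 - 59.222.91.255)
Most specific is 59.222.88.0/22.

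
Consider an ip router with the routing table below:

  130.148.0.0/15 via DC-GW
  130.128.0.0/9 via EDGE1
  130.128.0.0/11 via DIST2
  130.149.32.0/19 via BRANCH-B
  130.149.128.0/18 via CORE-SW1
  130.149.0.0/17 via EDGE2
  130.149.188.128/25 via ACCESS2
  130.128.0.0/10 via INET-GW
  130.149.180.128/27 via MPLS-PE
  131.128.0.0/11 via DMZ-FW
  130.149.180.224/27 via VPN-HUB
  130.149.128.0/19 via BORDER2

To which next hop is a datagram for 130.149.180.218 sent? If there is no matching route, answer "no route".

CORE-SW1

Routes whose prefix contains 130.149.180.218:
  130.128.0.0/9 (130.128.0.0 - 130.255.255.255) -> EDGE1
  130.128.0.0/10 (130.128.0.0 - 130.191.255.255) -> INET-GW
  130.128.0.0/11 (130.128.0.0 - 130.159.255.255) -> DIST2
  130.148.0.0/15 (130.148.0.0 - 130.149.255.255) -> DC-GW
  130.149.128.0/18 (130.149.128.0 - 130.149.191.255) -> CORE-SW1
More-specific entries that do NOT match:
  130.149.180.128/27 (130.149.180.128 - 130.149.180.159) does not contain 130.149.180.218
  130.149.180.224/27 (130.149.180.224 - 130.149.180.255) does not contain 130.149.180.218
  130.149.188.128/25 (130.149.188.128 - 130.149.188.255) does not contain 130.149.180.218
  130.149.32.0/19 (130.149.32.0 - 130.149.63.255) does not contain 130.149.180.218
  130.149.128.0/19 (130.149.128.0 - 130.149.159.255) does not contain 130.149.180.218
Longest matching prefix is /18 -> next hop CORE-SW1.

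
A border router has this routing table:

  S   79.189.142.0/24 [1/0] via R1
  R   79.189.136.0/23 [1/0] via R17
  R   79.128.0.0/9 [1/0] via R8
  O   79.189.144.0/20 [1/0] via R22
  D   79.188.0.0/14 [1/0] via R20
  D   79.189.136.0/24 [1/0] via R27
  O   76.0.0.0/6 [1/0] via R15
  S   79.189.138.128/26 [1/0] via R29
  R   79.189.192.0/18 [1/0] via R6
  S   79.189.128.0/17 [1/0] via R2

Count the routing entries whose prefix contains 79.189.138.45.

Prefixes containing 79.189.138.45:
  76.0.0.0/6 (76.0.0.0 - 79.255.255.255)
  79.128.0.0/9 (79.128.0.0 - 79.255.255.255)
  79.188.0.0/14 (79.188.0.0 - 79.191.255.255)
  79.189.128.0/17 (79.189.128.0 - 79.189.255.255)
Total matching entries: 4.

4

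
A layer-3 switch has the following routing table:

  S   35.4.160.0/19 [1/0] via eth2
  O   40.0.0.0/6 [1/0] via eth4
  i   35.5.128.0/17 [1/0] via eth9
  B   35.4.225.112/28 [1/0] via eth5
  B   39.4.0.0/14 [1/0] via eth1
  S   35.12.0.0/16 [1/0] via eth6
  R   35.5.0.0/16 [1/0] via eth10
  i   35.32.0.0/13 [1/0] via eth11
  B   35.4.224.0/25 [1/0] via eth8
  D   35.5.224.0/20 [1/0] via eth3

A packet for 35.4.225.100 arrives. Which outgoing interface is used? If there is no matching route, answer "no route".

no route

No entry's prefix contains 35.4.225.100; there is no default route.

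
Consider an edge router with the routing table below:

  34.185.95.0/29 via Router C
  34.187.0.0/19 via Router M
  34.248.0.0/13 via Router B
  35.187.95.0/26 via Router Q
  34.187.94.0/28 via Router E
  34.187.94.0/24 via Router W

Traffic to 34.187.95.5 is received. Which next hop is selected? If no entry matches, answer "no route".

No entry's prefix contains 34.187.95.5; there is no default route.

no route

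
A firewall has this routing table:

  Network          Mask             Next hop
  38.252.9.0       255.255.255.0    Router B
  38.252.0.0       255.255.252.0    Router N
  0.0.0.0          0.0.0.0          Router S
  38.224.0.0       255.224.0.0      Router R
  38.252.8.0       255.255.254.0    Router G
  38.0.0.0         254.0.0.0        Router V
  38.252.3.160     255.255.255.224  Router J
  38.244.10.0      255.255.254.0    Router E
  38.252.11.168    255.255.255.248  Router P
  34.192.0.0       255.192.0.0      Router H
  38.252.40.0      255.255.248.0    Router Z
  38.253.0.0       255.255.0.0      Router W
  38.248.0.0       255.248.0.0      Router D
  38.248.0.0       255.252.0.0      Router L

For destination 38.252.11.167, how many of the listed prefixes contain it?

Prefixes containing 38.252.11.167:
  0.0.0.0/0 (default, matches everything)
  38.0.0.0/7 (38.0.0.0 - 39.255.255.255)
  38.224.0.0/11 (38.224.0.0 - 38.255.255.255)
  38.248.0.0/13 (38.248.0.0 - 38.255.255.255)
Total matching entries: 4.

4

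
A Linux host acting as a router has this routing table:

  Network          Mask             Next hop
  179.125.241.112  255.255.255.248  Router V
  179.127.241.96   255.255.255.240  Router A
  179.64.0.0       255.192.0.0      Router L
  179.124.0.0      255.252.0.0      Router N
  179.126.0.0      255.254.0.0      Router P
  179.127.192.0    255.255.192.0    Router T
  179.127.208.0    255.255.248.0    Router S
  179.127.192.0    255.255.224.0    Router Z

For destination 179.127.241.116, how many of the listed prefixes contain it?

Prefixes containing 179.127.241.116:
  179.64.0.0/10 (179.64.0.0 - 179.127.255.255)
  179.124.0.0/14 (179.124.0.0 - 179.127.255.255)
  179.126.0.0/15 (179.126.0.0 - 179.127.255.255)
  179.127.192.0/18 (179.127.192.0 - 179.127.255.255)
Total matching entries: 4.

4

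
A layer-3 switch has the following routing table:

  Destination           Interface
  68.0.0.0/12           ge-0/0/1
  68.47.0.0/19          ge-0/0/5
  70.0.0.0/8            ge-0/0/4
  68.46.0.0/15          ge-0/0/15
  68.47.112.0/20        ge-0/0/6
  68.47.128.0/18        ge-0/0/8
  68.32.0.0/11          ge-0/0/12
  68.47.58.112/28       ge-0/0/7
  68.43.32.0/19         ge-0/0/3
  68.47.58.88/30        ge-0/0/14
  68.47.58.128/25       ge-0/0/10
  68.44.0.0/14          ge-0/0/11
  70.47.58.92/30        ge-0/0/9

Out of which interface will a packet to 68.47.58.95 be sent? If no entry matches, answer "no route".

Routes whose prefix contains 68.47.58.95:
  68.32.0.0/11 (68.32.0.0 - 68.63.255.255) -> ge-0/0/12
  68.44.0.0/14 (68.44.0.0 - 68.47.255.255) -> ge-0/0/11
  68.46.0.0/15 (68.46.0.0 - 68.47.255.255) -> ge-0/0/15
More-specific entries that do NOT match:
  68.47.58.88/30 (68.47.58.88 - 68.47.58.91) does not contain 68.47.58.95
  70.47.58.92/30 (70.47.58.92 - 70.47.58.95) does not contain 68.47.58.95
  68.47.58.112/28 (68.47.58.112 - 68.47.58.127) does not contain 68.47.58.95
  68.47.58.128/25 (68.47.58.128 - 68.47.58.255) does not contain 68.47.58.95
  68.47.112.0/20 (68.47.112.0 - 68.47.127.255) does not contain 68.47.58.95
  68.47.0.0/19 (68.47.0.0 - 68.47.31.255) does not contain 68.47.58.95
  68.43.32.0/19 (68.43.32.0 - 68.43.63.255) does not contain 68.47.58.95
  68.47.128.0/18 (68.47.128.0 - 68.47.191.255) does not contain 68.47.58.95
Longest matching prefix is /15 -> interface ge-0/0/15.

ge-0/0/15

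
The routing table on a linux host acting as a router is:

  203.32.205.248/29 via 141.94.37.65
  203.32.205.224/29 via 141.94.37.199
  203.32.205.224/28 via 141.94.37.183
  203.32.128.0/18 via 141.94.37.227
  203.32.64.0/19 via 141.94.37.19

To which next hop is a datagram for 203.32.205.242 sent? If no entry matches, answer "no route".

no route

No entry's prefix contains 203.32.205.242; there is no default route.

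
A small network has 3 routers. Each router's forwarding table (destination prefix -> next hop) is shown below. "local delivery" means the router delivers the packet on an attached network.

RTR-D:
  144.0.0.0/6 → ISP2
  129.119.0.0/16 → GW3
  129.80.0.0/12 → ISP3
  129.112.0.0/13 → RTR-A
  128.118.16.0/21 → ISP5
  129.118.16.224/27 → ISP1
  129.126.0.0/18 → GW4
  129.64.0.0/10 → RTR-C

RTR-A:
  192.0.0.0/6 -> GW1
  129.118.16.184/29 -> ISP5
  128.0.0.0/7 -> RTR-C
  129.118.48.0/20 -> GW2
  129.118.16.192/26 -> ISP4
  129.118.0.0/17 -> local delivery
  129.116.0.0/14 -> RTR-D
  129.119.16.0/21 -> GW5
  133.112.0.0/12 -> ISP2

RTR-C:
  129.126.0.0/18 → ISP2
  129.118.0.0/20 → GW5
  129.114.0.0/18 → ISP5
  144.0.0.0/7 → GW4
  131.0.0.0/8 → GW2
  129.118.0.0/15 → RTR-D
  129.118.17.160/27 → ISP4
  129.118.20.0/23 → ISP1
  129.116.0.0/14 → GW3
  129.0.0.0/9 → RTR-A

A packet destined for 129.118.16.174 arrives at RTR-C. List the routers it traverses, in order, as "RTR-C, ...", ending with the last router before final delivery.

RTR-C, RTR-D, RTR-A

At RTR-C: longest match for 129.118.16.174 is 129.118.0.0/15 -> RTR-D
At RTR-D: longest match for 129.118.16.174 is 129.112.0.0/13 -> RTR-A
At RTR-A: longest match for 129.118.16.174 is 129.118.0.0/17 -> local delivery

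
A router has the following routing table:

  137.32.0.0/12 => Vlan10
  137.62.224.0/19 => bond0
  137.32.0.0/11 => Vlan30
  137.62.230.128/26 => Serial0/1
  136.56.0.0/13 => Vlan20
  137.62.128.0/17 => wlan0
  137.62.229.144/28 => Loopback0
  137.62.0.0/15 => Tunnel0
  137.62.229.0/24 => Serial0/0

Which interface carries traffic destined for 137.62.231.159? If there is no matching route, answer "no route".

Routes whose prefix contains 137.62.231.159:
  137.32.0.0/11 (137.32.0.0 - 137.63.255.255) -> Vlan30
  137.62.0.0/15 (137.62.0.0 - 137.63.255.255) -> Tunnel0
  137.62.128.0/17 (137.62.128.0 - 137.62.255.255) -> wlan0
  137.62.224.0/19 (137.62.224.0 - 137.62.255.255) -> bond0
More-specific entries that do NOT match:
  137.62.229.144/28 (137.62.229.144 - 137.62.229.159) does not contain 137.62.231.159
  137.62.230.128/26 (137.62.230.128 - 137.62.230.191) does not contain 137.62.231.159
  137.62.229.0/24 (137.62.229.0 - 137.62.229.255) does not contain 137.62.231.159
Longest matching prefix is /19 -> interface bond0.

bond0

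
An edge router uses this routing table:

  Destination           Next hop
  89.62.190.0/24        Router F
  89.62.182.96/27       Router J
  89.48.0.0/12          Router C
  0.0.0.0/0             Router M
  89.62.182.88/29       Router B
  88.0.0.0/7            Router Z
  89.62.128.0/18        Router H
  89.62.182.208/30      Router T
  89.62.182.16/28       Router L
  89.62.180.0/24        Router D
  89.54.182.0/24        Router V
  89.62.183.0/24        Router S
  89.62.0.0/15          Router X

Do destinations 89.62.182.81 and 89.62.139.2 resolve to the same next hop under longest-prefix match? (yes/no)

yes

89.62.182.81: longest match 89.62.128.0/18 -> Router H
89.62.139.2: longest match 89.62.128.0/18 -> Router H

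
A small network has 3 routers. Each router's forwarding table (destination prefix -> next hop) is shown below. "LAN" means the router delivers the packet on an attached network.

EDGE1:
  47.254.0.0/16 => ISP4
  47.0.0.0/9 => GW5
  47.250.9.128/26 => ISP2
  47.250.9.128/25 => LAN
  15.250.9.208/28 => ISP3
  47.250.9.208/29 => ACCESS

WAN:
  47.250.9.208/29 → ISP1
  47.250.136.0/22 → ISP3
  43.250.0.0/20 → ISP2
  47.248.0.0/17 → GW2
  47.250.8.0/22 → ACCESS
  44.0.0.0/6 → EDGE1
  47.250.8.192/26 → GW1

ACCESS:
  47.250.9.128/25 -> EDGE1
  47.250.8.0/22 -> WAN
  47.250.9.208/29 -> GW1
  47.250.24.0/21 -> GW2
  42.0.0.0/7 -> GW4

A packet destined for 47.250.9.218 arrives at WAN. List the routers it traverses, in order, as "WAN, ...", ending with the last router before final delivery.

At WAN: longest match for 47.250.9.218 is 47.250.8.0/22 -> ACCESS
At ACCESS: longest match for 47.250.9.218 is 47.250.9.128/25 -> EDGE1
At EDGE1: longest match for 47.250.9.218 is 47.250.9.128/25 -> LAN

WAN, ACCESS, EDGE1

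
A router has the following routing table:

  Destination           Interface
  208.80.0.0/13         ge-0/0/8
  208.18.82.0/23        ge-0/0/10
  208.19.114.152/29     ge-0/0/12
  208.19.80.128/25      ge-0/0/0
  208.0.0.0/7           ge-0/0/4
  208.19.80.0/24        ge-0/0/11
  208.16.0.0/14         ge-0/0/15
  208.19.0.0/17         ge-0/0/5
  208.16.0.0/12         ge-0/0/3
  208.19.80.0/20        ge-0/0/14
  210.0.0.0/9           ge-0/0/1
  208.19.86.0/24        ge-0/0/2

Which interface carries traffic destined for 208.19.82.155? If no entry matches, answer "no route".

Routes whose prefix contains 208.19.82.155:
  208.0.0.0/7 (208.0.0.0 - 209.255.255.255) -> ge-0/0/4
  208.16.0.0/12 (208.16.0.0 - 208.31.255.255) -> ge-0/0/3
  208.16.0.0/14 (208.16.0.0 - 208.19.255.255) -> ge-0/0/15
  208.19.0.0/17 (208.19.0.0 - 208.19.127.255) -> ge-0/0/5
  208.19.80.0/20 (208.19.80.0 - 208.19.95.255) -> ge-0/0/14
More-specific entries that do NOT match:
  208.19.114.152/29 (208.19.114.152 - 208.19.114.159) does not contain 208.19.82.155
  208.19.80.128/25 (208.19.80.128 - 208.19.80.255) does not contain 208.19.82.155
  208.19.80.0/24 (208.19.80.0 - 208.19.80.255) does not contain 208.19.82.155
  208.19.86.0/24 (208.19.86.0 - 208.19.86.255) does not contain 208.19.82.155
  208.18.82.0/23 (208.18.82.0 - 208.18.83.255) does not contain 208.19.82.155
Longest matching prefix is /20 -> interface ge-0/0/14.

ge-0/0/14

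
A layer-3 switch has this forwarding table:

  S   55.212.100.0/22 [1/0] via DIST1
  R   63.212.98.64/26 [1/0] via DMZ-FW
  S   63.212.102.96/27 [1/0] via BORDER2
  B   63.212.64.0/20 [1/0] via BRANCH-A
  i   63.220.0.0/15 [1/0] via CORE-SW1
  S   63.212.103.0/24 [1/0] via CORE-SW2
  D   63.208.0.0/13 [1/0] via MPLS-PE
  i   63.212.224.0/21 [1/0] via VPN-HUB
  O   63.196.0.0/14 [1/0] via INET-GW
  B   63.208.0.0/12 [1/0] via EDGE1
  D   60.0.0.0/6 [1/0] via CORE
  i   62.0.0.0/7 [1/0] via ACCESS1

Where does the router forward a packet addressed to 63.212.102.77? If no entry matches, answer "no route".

MPLS-PE

Routes whose prefix contains 63.212.102.77:
  60.0.0.0/6 (60.0.0.0 - 63.255.255.255) -> CORE
  62.0.0.0/7 (62.0.0.0 - 63.255.255.255) -> ACCESS1
  63.208.0.0/12 (63.208.0.0 - 63.223.255.255) -> EDGE1
  63.208.0.0/13 (63.208.0.0 - 63.215.255.255) -> MPLS-PE
More-specific entries that do NOT match:
  63.212.102.96/27 (63.212.102.96 - 63.212.102.127) does not contain 63.212.102.77
  63.212.98.64/26 (63.212.98.64 - 63.212.98.127) does not contain 63.212.102.77
  63.212.103.0/24 (63.212.103.0 - 63.212.103.255) does not contain 63.212.102.77
  55.212.100.0/22 (55.212.100.0 - 55.212.103.255) does not contain 63.212.102.77
  63.212.224.0/21 (63.212.224.0 - 63.212.231.255) does not contain 63.212.102.77
  63.212.64.0/20 (63.212.64.0 - 63.212.79.255) does not contain 63.212.102.77
  63.220.0.0/15 (63.220.0.0 - 63.221.255.255) does not contain 63.212.102.77
  63.196.0.0/14 (63.196.0.0 - 63.199.255.255) does not contain 63.212.102.77
Longest matching prefix is /13 -> next hop MPLS-PE.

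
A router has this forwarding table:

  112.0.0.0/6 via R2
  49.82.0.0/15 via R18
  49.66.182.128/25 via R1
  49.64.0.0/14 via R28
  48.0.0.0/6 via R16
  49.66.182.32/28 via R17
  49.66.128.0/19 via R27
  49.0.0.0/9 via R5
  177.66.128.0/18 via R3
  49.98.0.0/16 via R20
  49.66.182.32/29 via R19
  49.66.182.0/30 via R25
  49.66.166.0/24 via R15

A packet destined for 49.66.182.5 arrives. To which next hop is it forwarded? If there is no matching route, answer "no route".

R28

Routes whose prefix contains 49.66.182.5:
  48.0.0.0/6 (48.0.0.0 - 51.255.255.255) -> R16
  49.0.0.0/9 (49.0.0.0 - 49.127.255.255) -> R5
  49.64.0.0/14 (49.64.0.0 - 49.67.255.255) -> R28
More-specific entries that do NOT match:
  49.66.182.0/30 (49.66.182.0 - 49.66.182.3) does not contain 49.66.182.5
  49.66.182.32/29 (49.66.182.32 - 49.66.182.39) does not contain 49.66.182.5
  49.66.182.32/28 (49.66.182.32 - 49.66.182.47) does not contain 49.66.182.5
  49.66.182.128/25 (49.66.182.128 - 49.66.182.255) does not contain 49.66.182.5
  49.66.166.0/24 (49.66.166.0 - 49.66.166.255) does not contain 49.66.182.5
  49.66.128.0/19 (49.66.128.0 - 49.66.159.255) does not contain 49.66.182.5
  177.66.128.0/18 (177.66.128.0 - 177.66.191.255) does not contain 49.66.182.5
  49.98.0.0/16 (49.98.0.0 - 49.98.255.255) does not contain 49.66.182.5
  49.82.0.0/15 (49.82.0.0 - 49.83.255.255) does not contain 49.66.182.5
Longest matching prefix is /14 -> next hop R28.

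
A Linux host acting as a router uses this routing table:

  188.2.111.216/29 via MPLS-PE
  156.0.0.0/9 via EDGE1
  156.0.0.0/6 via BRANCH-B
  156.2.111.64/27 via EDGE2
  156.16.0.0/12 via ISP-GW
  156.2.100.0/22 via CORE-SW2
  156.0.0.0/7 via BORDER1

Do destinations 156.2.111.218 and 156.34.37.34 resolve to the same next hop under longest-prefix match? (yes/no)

yes

156.2.111.218: longest match 156.0.0.0/9 -> EDGE1
156.34.37.34: longest match 156.0.0.0/9 -> EDGE1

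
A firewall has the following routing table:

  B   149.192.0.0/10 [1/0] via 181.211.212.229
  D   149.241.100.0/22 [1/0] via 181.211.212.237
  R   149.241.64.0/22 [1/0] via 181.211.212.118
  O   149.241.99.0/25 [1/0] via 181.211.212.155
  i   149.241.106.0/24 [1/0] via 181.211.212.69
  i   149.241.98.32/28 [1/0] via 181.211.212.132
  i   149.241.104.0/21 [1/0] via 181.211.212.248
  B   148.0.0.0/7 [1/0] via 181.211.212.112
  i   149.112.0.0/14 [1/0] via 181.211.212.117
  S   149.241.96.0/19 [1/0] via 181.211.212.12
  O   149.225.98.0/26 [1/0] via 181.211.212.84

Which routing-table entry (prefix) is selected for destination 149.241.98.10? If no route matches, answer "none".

Entries matching 149.241.98.10:
  148.0.0.0/7 (148.0.0.0 - 149.255.255.255)
  149.192.0.0/10 (149.192.0.0 - 149.255.255.255)
  149.241.96.0/19 (149.241.96.0 - 149.241.127.255)
Most specific is 149.241.96.0/19.

149.241.96.0/19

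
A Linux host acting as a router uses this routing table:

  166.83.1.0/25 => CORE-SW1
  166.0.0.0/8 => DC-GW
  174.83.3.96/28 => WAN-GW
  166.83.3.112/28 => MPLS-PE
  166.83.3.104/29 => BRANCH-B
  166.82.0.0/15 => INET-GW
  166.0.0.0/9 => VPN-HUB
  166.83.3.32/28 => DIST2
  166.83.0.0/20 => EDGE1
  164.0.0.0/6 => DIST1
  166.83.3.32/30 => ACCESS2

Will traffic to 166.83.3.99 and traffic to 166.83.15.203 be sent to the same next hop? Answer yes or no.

yes

166.83.3.99: longest match 166.83.0.0/20 -> EDGE1
166.83.15.203: longest match 166.83.0.0/20 -> EDGE1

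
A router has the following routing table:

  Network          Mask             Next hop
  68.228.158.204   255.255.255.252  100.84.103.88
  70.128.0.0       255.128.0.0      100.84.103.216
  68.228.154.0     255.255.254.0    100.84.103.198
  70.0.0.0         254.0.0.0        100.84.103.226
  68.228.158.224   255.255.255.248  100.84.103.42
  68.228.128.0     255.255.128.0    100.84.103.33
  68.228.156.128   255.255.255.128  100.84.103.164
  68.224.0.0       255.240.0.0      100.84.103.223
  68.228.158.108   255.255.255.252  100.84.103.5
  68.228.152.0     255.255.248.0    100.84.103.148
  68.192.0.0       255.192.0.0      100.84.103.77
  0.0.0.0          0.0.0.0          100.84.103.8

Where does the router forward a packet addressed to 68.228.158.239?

100.84.103.148

Routes whose prefix contains 68.228.158.239:
  0.0.0.0/0 (default, matches everything) -> 100.84.103.8
  68.192.0.0/10 (68.192.0.0 - 68.255.255.255) -> 100.84.103.77
  68.224.0.0/12 (68.224.0.0 - 68.239.255.255) -> 100.84.103.223
  68.228.128.0/17 (68.228.128.0 - 68.228.255.255) -> 100.84.103.33
  68.228.152.0/21 (68.228.152.0 - 68.228.159.255) -> 100.84.103.148
More-specific entries that do NOT match:
  68.228.158.204/30 (68.228.158.204 - 68.228.158.207) does not contain 68.228.158.239
  68.228.158.108/30 (68.228.158.108 - 68.228.158.111) does not contain 68.228.158.239
  68.228.158.224/29 (68.228.158.224 - 68.228.158.231) does not contain 68.228.158.239
  68.228.156.128/25 (68.228.156.128 - 68.228.156.255) does not contain 68.228.158.239
  68.228.154.0/23 (68.228.154.0 - 68.228.155.255) does not contain 68.228.158.239
Longest matching prefix is /21 -> next hop 100.84.103.148.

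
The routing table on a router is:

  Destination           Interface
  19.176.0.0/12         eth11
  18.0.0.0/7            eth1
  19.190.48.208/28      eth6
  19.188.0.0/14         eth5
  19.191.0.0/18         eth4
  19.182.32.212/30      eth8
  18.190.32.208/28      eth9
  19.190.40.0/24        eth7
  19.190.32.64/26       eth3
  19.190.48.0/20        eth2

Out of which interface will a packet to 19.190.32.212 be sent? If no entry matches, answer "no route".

eth5

Routes whose prefix contains 19.190.32.212:
  18.0.0.0/7 (18.0.0.0 - 19.255.255.255) -> eth1
  19.176.0.0/12 (19.176.0.0 - 19.191.255.255) -> eth11
  19.188.0.0/14 (19.188.0.0 - 19.191.255.255) -> eth5
More-specific entries that do NOT match:
  19.182.32.212/30 (19.182.32.212 - 19.182.32.215) does not contain 19.190.32.212
  19.190.48.208/28 (19.190.48.208 - 19.190.48.223) does not contain 19.190.32.212
  18.190.32.208/28 (18.190.32.208 - 18.190.32.223) does not contain 19.190.32.212
  19.190.32.64/26 (19.190.32.64 - 19.190.32.127) does not contain 19.190.32.212
  19.190.40.0/24 (19.190.40.0 - 19.190.40.255) does not contain 19.190.32.212
  19.190.48.0/20 (19.190.48.0 - 19.190.63.255) does not contain 19.190.32.212
  19.191.0.0/18 (19.191.0.0 - 19.191.63.255) does not contain 19.190.32.212
Longest matching prefix is /14 -> interface eth5.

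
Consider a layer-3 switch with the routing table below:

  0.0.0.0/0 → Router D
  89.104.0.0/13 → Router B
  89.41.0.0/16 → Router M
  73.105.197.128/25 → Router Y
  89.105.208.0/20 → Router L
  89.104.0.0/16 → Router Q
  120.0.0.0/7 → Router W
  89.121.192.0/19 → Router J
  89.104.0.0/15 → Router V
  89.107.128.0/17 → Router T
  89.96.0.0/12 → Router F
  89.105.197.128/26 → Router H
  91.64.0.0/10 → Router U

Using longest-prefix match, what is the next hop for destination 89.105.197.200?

Routes whose prefix contains 89.105.197.200:
  0.0.0.0/0 (default, matches everything) -> Router D
  89.96.0.0/12 (89.96.0.0 - 89.111.255.255) -> Router F
  89.104.0.0/13 (89.104.0.0 - 89.111.255.255) -> Router B
  89.104.0.0/15 (89.104.0.0 - 89.105.255.255) -> Router V
More-specific entries that do NOT match:
  89.105.197.128/26 (89.105.197.128 - 89.105.197.191) does not contain 89.105.197.200
  73.105.197.128/25 (73.105.197.128 - 73.105.197.255) does not contain 89.105.197.200
  89.105.208.0/20 (89.105.208.0 - 89.105.223.255) does not contain 89.105.197.200
  89.121.192.0/19 (89.121.192.0 - 89.121.223.255) does not contain 89.105.197.200
  89.107.128.0/17 (89.107.128.0 - 89.107.255.255) does not contain 89.105.197.200
  89.41.0.0/16 (89.41.0.0 - 89.41.255.255) does not contain 89.105.197.200
  89.104.0.0/16 (89.104.0.0 - 89.104.255.255) does not contain 89.105.197.200
Longest matching prefix is /15 -> next hop Router V.

Router V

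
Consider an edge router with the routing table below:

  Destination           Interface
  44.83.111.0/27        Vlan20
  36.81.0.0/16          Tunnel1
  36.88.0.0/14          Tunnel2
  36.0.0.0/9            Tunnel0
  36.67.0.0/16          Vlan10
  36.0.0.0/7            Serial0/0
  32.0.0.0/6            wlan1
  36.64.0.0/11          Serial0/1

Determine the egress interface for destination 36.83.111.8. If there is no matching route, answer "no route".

Routes whose prefix contains 36.83.111.8:
  36.0.0.0/7 (36.0.0.0 - 37.255.255.255) -> Serial0/0
  36.0.0.0/9 (36.0.0.0 - 36.127.255.255) -> Tunnel0
  36.64.0.0/11 (36.64.0.0 - 36.95.255.255) -> Serial0/1
More-specific entries that do NOT match:
  44.83.111.0/27 (44.83.111.0 - 44.83.111.31) does not contain 36.83.111.8
  36.81.0.0/16 (36.81.0.0 - 36.81.255.255) does not contain 36.83.111.8
  36.67.0.0/16 (36.67.0.0 - 36.67.255.255) does not contain 36.83.111.8
  36.88.0.0/14 (36.88.0.0 - 36.91.255.255) does not contain 36.83.111.8
Longest matching prefix is /11 -> interface Serial0/1.

Serial0/1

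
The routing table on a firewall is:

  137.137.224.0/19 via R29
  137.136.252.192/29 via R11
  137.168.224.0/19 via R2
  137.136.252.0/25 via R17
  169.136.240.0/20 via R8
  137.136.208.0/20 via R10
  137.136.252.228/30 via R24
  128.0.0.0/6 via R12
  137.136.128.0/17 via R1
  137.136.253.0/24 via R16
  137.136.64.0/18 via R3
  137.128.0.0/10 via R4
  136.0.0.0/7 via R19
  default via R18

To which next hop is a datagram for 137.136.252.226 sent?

Routes whose prefix contains 137.136.252.226:
  0.0.0.0/0 (default, matches everything) -> R18
  136.0.0.0/7 (136.0.0.0 - 137.255.255.255) -> R19
  137.128.0.0/10 (137.128.0.0 - 137.191.255.255) -> R4
  137.136.128.0/17 (137.136.128.0 - 137.136.255.255) -> R1
More-specific entries that do NOT match:
  137.136.252.228/30 (137.136.252.228 - 137.136.252.231) does not contain 137.136.252.226
  137.136.252.192/29 (137.136.252.192 - 137.136.252.199) does not contain 137.136.252.226
  137.136.252.0/25 (137.136.252.0 - 137.136.252.127) does not contain 137.136.252.226
  137.136.253.0/24 (137.136.253.0 - 137.136.253.255) does not contain 137.136.252.226
  169.136.240.0/20 (169.136.240.0 - 169.136.255.255) does not contain 137.136.252.226
  137.136.208.0/20 (137.136.208.0 - 137.136.223.255) does not contain 137.136.252.226
  137.137.224.0/19 (137.137.224.0 - 137.137.255.255) does not contain 137.136.252.226
  137.168.224.0/19 (137.168.224.0 - 137.168.255.255) does not contain 137.136.252.226
  137.136.64.0/18 (137.136.64.0 - 137.136.127.255) does not contain 137.136.252.226
Longest matching prefix is /17 -> next hop R1.

R1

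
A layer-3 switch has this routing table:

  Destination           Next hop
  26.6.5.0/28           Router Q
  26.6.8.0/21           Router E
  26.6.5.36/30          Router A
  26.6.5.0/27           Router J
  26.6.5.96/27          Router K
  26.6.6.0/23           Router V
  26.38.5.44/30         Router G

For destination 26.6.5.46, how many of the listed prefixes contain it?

0

No listed prefix contains 26.6.5.46.
Total matching entries: 0.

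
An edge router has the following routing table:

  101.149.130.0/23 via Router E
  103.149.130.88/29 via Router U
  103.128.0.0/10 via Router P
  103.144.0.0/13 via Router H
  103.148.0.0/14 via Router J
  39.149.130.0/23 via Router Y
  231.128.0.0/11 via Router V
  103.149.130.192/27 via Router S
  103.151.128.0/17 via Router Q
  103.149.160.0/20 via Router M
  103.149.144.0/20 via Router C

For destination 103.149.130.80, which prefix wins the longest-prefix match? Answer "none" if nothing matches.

103.148.0.0/14

Entries matching 103.149.130.80:
  103.128.0.0/10 (103.128.0.0 - 103.191.255.255)
  103.144.0.0/13 (103.144.0.0 - 103.151.255.255)
  103.148.0.0/14 (103.148.0.0 - 103.151.255.255)
Most specific is 103.148.0.0/14.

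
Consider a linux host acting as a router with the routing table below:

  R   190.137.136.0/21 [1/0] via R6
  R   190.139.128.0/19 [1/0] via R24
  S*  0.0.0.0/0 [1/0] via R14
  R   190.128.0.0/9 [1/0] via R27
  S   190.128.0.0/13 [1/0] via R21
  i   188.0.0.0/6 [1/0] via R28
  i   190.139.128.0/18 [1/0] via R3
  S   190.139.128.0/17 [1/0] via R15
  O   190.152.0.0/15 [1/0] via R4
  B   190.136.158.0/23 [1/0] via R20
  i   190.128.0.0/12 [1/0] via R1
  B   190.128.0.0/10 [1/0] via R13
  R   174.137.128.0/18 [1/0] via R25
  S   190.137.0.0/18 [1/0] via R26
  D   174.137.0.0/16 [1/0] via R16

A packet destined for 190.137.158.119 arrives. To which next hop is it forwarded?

Routes whose prefix contains 190.137.158.119:
  0.0.0.0/0 (default, matches everything) -> R14
  188.0.0.0/6 (188.0.0.0 - 191.255.255.255) -> R28
  190.128.0.0/9 (190.128.0.0 - 190.255.255.255) -> R27
  190.128.0.0/10 (190.128.0.0 - 190.191.255.255) -> R13
  190.128.0.0/12 (190.128.0.0 - 190.143.255.255) -> R1
More-specific entries that do NOT match:
  190.136.158.0/23 (190.136.158.0 - 190.136.159.255) does not contain 190.137.158.119
  190.137.136.0/21 (190.137.136.0 - 190.137.143.255) does not contain 190.137.158.119
  190.139.128.0/19 (190.139.128.0 - 190.139.159.255) does not contain 190.137.158.119
  190.139.128.0/18 (190.139.128.0 - 190.139.191.255) does not contain 190.137.158.119
  174.137.128.0/18 (174.137.128.0 - 174.137.191.255) does not contain 190.137.158.119
  190.137.0.0/18 (190.137.0.0 - 190.137.63.255) does not contain 190.137.158.119
  190.139.128.0/17 (190.139.128.0 - 190.139.255.255) does not contain 190.137.158.119
  174.137.0.0/16 (174.137.0.0 - 174.137.255.255) does not contain 190.137.158.119
  190.152.0.0/15 (190.152.0.0 - 190.153.255.255) does not contain 190.137.158.119
  190.128.0.0/13 (190.128.0.0 - 190.135.255.255) does not contain 190.137.158.119
Longest matching prefix is /12 -> next hop R1.

R1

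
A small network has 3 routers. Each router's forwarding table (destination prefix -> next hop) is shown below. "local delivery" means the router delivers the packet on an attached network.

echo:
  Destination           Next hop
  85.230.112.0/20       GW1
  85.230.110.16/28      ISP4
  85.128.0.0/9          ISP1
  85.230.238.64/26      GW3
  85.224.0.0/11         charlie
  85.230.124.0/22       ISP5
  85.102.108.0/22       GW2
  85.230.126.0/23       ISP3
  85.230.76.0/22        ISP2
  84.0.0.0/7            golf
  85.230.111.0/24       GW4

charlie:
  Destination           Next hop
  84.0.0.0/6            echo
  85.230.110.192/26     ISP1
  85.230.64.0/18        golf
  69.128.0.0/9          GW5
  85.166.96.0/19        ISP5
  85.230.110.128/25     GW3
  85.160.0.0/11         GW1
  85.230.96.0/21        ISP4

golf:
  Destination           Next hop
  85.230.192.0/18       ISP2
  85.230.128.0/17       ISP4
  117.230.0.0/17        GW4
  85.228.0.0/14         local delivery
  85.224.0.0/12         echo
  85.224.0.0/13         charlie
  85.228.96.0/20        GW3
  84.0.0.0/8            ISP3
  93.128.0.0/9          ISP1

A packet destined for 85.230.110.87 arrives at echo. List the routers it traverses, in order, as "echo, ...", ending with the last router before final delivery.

echo, charlie, golf

At echo: longest match for 85.230.110.87 is 85.224.0.0/11 -> charlie
At charlie: longest match for 85.230.110.87 is 85.230.64.0/18 -> golf
At golf: longest match for 85.230.110.87 is 85.228.0.0/14 -> local delivery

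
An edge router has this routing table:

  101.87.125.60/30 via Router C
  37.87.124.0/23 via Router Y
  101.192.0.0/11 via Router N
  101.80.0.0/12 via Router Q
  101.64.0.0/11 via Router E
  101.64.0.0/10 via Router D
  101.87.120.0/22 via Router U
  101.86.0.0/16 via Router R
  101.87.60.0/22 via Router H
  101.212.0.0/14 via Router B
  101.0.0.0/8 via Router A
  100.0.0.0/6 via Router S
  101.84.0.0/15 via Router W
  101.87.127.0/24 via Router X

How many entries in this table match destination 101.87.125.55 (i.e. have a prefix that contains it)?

5

Prefixes containing 101.87.125.55:
  100.0.0.0/6 (100.0.0.0 - 103.255.255.255)
  101.0.0.0/8 (101.0.0.0 - 101.255.255.255)
  101.64.0.0/10 (101.64.0.0 - 101.127.255.255)
  101.64.0.0/11 (101.64.0.0 - 101.95.255.255)
  101.80.0.0/12 (101.80.0.0 - 101.95.255.255)
Total matching entries: 5.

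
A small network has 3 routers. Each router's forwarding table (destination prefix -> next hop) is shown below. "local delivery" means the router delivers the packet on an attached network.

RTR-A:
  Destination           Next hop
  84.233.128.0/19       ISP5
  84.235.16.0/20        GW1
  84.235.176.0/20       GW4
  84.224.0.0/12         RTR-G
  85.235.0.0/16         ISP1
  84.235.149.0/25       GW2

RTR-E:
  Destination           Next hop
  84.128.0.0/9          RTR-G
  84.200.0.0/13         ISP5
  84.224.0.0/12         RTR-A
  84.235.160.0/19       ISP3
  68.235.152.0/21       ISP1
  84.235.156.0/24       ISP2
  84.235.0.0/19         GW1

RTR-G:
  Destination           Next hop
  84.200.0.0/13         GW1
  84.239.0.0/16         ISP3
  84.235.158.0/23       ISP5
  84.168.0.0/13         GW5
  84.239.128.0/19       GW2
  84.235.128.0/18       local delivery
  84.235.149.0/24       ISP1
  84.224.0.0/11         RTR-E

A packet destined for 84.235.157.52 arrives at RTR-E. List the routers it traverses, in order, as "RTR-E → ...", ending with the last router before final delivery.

At RTR-E: longest match for 84.235.157.52 is 84.224.0.0/12 -> RTR-A
At RTR-A: longest match for 84.235.157.52 is 84.224.0.0/12 -> RTR-G
At RTR-G: longest match for 84.235.157.52 is 84.235.128.0/18 -> local delivery

RTR-E → RTR-A → RTR-G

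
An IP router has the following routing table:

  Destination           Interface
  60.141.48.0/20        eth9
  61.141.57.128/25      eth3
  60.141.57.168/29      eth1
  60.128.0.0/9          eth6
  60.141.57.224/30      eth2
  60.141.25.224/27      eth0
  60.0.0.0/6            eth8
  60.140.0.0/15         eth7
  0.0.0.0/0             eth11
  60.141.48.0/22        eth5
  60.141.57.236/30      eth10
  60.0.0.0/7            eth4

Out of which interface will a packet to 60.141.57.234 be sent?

eth9

Routes whose prefix contains 60.141.57.234:
  0.0.0.0/0 (default, matches everything) -> eth11
  60.0.0.0/6 (60.0.0.0 - 63.255.255.255) -> eth8
  60.0.0.0/7 (60.0.0.0 - 61.255.255.255) -> eth4
  60.128.0.0/9 (60.128.0.0 - 60.255.255.255) -> eth6
  60.140.0.0/15 (60.140.0.0 - 60.141.255.255) -> eth7
  60.141.48.0/20 (60.141.48.0 - 60.141.63.255) -> eth9
More-specific entries that do NOT match:
  60.141.57.224/30 (60.141.57.224 - 60.141.57.227) does not contain 60.141.57.234
  60.141.57.236/30 (60.141.57.236 - 60.141.57.239) does not contain 60.141.57.234
  60.141.57.168/29 (60.141.57.168 - 60.141.57.175) does not contain 60.141.57.234
  60.141.25.224/27 (60.141.25.224 - 60.141.25.255) does not contain 60.141.57.234
  61.141.57.128/25 (61.141.57.128 - 61.141.57.255) does not contain 60.141.57.234
  60.141.48.0/22 (60.141.48.0 - 60.141.51.255) does not contain 60.141.57.234
Longest matching prefix is /20 -> interface eth9.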